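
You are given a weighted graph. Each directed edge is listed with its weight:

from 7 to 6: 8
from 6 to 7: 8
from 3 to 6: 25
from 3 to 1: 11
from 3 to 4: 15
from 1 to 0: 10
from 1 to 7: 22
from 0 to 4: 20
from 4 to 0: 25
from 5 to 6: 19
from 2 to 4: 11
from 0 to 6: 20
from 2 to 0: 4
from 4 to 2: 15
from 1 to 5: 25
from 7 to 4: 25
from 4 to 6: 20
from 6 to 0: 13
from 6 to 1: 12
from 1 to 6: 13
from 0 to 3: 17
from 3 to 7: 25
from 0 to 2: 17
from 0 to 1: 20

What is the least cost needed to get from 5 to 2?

Compare a few routes:
5 - 6 - 1 - 0 - 2: 19+12+10+17 = 58
5 - 6 - 0 - 2: 19+13+17 = 49
The minimum is 49 via 5 - 6 - 0 - 2.

49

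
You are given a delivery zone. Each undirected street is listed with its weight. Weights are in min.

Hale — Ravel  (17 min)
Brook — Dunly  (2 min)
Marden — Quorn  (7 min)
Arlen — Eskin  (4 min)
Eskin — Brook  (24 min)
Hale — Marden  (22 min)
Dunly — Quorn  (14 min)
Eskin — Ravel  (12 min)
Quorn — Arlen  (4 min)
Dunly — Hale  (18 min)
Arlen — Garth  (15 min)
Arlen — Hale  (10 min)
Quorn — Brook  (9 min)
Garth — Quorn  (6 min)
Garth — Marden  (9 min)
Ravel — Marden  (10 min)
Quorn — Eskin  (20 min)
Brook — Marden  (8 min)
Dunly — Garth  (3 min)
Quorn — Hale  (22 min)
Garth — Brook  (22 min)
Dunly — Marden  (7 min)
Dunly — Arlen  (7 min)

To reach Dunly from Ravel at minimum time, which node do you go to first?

Marden

Compare a few routes:
Ravel–Marden–Dunly: 10+7 = 17
Ravel–Eskin–Arlen–Dunly: 12+4+7 = 23
Ravel–Marden–Garth–Dunly: 10+9+3 = 22
Ravel–Marden–Brook–Dunly: 10+8+2 = 20
Cheapest is Ravel–Marden–Dunly at 17 min.
So from Ravel the first move is to Marden.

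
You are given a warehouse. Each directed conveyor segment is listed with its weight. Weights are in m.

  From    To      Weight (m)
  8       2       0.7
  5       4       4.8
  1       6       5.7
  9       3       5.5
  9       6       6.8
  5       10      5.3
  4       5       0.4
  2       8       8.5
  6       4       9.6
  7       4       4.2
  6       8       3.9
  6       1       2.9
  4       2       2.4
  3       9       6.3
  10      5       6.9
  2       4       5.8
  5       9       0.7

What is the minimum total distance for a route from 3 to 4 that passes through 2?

23.5 m

Best 3 to 2: 3–9–6–8–2 costing 17.7
Shortest 2→4: 2–4 = 5.8
Total via 2: 17.7 + 5.8 = 23.5 m.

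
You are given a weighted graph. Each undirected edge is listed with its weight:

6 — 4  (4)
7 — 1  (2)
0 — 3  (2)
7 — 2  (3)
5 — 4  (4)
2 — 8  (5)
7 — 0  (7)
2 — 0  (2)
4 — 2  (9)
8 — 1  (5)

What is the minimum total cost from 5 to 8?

Shortest distances from 5:
5: 0
4: 4  (via 5)
6: 8  (via 4)
2: 13  (via 4)
0: 15  (via 2)
7: 16  (via 2)
3: 17  (via 0)
1: 18  (via 7)
8: 18  (via 2)
Shortest route: 5–4–2–8 = 18.

18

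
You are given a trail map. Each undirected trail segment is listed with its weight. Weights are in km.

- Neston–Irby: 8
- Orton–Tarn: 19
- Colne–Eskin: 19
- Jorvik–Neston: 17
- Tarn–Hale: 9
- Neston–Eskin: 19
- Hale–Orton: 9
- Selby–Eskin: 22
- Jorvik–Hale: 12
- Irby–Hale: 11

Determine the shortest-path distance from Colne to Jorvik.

55 km

Enumerating some paths:
Colne–Eskin–Neston–Irby–Hale–Jorvik: 19+19+8+11+12 = 69
Colne–Eskin–Neston–Jorvik: 19+19+17 = 55
The minimum is 55 km via Colne–Eskin–Neston–Jorvik.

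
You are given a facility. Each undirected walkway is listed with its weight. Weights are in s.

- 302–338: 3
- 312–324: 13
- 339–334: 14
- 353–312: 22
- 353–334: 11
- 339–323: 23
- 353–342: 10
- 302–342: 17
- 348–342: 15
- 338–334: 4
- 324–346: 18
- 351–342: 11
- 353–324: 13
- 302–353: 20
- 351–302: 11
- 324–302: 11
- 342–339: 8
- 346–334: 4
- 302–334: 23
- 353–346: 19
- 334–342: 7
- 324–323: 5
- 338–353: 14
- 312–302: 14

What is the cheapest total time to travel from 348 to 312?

Enumerating some paths:
348–342–334–338–302–312: 15+7+4+3+14 = 43
348–342–353–312: 15+10+22 = 47
348–342–302–312: 15+17+14 = 46
348–342–351–302–312: 15+11+11+14 = 51
Cheapest is 348–342–334–338–302–312 at 43 s.

43 s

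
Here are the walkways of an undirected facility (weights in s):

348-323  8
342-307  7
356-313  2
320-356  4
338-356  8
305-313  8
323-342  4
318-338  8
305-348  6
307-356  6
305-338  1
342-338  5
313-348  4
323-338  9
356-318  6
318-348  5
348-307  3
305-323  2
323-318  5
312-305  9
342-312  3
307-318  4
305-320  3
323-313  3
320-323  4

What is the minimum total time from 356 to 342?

Enumerating some paths:
356 → 320 → 323 → 342: 4+4+4 = 12
356 → 313 → 323 → 342: 2+3+4 = 9
Cheapest is 356 → 313 → 323 → 342 at 9 s.

9 s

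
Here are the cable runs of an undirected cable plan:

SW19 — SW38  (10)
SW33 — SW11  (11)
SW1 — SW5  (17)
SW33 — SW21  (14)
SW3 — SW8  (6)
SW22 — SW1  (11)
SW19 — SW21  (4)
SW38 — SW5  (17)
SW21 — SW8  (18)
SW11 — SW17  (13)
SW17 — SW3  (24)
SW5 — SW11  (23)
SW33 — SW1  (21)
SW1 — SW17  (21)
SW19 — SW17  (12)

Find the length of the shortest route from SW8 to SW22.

Enumerating some paths:
SW8 - SW3 - SW17 - SW1 - SW22: 6+24+21+11 = 62
SW8 - SW21 - SW33 - SW1 - SW22: 18+14+21+11 = 64
Cheapest is SW8 - SW3 - SW17 - SW1 - SW22 at 62.

62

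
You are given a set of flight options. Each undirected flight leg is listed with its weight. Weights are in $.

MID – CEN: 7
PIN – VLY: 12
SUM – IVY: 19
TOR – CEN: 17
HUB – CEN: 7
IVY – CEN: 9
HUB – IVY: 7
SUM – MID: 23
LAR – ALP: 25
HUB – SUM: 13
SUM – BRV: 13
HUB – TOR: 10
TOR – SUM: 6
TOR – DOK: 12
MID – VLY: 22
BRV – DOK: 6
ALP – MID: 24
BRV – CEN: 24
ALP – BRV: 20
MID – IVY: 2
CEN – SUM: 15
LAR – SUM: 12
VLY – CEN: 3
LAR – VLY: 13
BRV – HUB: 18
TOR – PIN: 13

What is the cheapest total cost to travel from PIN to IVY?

$24

Running Dijkstra from PIN:
PIN: 0
VLY: 12  (via PIN)
TOR: 13  (via PIN)
CEN: 15  (via VLY)
SUM: 19  (via TOR)
MID: 22  (via CEN)
HUB: 22  (via CEN)
IVY: 24  (via CEN)
Shortest route: PIN–VLY–CEN–IVY = $24.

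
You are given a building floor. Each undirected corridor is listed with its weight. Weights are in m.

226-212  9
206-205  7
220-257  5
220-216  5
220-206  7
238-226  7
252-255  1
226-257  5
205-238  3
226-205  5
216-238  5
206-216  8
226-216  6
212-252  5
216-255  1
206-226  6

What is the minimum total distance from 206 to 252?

Shortest distances from 206:
206: 0
226: 6  (via 206)
205: 7  (via 206)
220: 7  (via 206)
216: 8  (via 206)
255: 9  (via 216)
252: 10  (via 255)
Shortest route: 206 → 216 → 255 → 252 = 10 m.

10 m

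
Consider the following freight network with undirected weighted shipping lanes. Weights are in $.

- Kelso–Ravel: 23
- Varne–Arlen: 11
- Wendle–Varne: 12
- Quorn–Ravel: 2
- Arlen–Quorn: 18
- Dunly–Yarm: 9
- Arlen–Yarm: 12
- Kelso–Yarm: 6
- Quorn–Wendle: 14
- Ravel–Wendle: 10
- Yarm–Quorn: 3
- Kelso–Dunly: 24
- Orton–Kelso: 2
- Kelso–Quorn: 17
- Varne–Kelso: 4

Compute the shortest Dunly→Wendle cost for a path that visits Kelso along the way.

Best Dunly to Kelso: Dunly → Yarm → Kelso costing 15
Best Kelso to Wendle: Kelso → Varne → Wendle costing 16
Total via Kelso: 15 + 16 = $31.

$31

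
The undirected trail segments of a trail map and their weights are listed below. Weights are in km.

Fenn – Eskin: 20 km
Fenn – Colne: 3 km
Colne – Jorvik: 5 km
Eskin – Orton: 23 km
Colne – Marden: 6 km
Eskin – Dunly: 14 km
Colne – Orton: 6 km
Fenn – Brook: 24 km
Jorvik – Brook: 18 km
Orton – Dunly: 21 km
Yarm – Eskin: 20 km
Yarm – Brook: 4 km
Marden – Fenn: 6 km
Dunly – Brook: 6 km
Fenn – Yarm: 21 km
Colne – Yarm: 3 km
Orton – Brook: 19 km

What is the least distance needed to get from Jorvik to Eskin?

Shortest distances from Jorvik:
Jorvik: 0
Colne: 5  (via Jorvik)
Yarm: 8  (via Colne)
Fenn: 8  (via Colne)
Orton: 11  (via Colne)
Marden: 11  (via Colne)
Brook: 12  (via Yarm)
Dunly: 18  (via Brook)
Eskin: 28  (via Yarm)
Shortest route: Jorvik–Colne–Yarm–Eskin = 28 km.

28 km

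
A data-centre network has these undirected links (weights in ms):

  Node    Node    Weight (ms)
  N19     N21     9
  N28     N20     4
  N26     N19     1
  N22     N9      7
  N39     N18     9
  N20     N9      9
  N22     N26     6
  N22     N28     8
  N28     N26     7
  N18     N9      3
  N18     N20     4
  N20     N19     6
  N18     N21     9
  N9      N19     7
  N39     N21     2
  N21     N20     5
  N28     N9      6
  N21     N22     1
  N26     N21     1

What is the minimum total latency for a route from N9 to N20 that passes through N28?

10 ms

Best N9 to N28: N9 → N28 costing 6
Best N28 to N20: N28 → N20 costing 4
Total via N28: 6 + 4 = 10 ms.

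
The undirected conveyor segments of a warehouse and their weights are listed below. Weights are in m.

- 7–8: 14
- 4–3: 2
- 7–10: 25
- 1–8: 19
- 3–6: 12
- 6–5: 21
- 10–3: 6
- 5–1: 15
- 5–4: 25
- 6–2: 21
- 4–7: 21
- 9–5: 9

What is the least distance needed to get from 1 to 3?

42 m

Compare a few routes:
1 → 5 → 4 → 3: 15+25+2 = 42
1 → 8 → 7 → 10 → 3: 19+14+25+6 = 64
1 → 5 → 6 → 3: 15+21+12 = 48
1 → 8 → 7 → 4 → 3: 19+14+21+2 = 56
The minimum is 42 m via 1 → 5 → 4 → 3.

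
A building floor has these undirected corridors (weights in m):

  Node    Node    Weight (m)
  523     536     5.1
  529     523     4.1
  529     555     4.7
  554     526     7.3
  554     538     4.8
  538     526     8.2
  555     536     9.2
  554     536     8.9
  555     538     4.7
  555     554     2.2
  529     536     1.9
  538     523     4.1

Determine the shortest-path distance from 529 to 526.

Running Dijkstra from 529:
529: 0
536: 1.9  (via 529)
523: 4.1  (via 529)
555: 4.7  (via 529)
554: 6.9  (via 555)
538: 8.2  (via 523)
526: 14.2  (via 554)
Shortest route: 529–555–554–526 = 14.2 m.

14.2 m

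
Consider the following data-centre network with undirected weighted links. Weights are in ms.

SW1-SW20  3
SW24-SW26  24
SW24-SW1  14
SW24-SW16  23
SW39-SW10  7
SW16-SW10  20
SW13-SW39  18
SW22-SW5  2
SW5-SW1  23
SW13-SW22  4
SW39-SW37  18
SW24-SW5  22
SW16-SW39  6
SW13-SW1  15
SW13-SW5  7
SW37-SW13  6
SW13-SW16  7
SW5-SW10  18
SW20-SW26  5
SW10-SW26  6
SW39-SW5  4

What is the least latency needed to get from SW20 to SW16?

Compare a few routes:
SW20 - SW26 - SW10 - SW16: 5+6+20 = 31
SW20 - SW26 - SW10 - SW39 - SW16: 5+6+7+6 = 24
SW20 - SW1 - SW13 - SW16: 3+15+7 = 25
SW20 - SW1 - SW13 - SW22 - SW5 - SW39 - SW16: 3+15+4+2+4+6 = 34
The minimum is 24 ms via SW20 - SW26 - SW10 - SW39 - SW16.

24 ms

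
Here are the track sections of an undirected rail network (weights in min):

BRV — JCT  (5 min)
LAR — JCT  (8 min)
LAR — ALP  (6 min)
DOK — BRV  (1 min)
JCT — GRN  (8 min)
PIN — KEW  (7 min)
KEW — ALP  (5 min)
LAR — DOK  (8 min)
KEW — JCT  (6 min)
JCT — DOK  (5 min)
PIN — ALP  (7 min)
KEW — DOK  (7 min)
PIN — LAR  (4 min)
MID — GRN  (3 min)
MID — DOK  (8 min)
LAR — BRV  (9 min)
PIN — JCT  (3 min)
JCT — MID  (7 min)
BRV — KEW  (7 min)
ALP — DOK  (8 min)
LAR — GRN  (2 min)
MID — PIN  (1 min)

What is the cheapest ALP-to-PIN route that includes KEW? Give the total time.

Best ALP to KEW: ALP → KEW costing 5
Shortest KEW→PIN: KEW → PIN = 7
Total via KEW: 5 + 7 = 12 min.

12 min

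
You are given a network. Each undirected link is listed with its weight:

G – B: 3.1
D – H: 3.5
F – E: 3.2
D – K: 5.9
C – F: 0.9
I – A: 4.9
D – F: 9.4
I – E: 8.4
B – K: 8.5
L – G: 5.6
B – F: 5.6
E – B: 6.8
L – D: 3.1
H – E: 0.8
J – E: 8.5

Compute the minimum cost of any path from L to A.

Candidate routes:
L → G → B → F → E → I → A: 5.6+3.1+5.6+3.2+8.4+4.9 = 30.8
L → D → F → E → I → A: 3.1+9.4+3.2+8.4+4.9 = 29
L → G → B → E → I → A: 5.6+3.1+6.8+8.4+4.9 = 28.8
L → D → H → E → I → A: 3.1+3.5+0.8+8.4+4.9 = 20.7
The minimum is 20.7 via L → D → H → E → I → A.

20.7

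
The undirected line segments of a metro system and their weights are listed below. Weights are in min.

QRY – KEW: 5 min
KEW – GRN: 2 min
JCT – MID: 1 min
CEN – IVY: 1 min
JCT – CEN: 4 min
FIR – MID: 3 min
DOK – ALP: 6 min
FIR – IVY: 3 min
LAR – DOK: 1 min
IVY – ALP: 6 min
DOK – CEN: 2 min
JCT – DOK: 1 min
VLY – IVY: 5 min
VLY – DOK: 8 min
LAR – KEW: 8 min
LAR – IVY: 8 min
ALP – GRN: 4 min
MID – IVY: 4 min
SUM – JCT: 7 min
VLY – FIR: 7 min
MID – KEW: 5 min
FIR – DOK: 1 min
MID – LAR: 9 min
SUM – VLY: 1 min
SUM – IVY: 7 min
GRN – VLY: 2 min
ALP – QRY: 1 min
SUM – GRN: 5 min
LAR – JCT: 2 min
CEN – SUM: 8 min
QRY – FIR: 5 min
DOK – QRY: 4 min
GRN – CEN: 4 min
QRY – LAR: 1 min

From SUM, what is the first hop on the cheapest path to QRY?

Compare a few routes:
SUM–VLY–GRN–ALP–QRY: 1+2+4+1 = 8
SUM–JCT–LAR–QRY: 7+2+1 = 10
Cheapest is SUM–VLY–GRN–ALP–QRY at 8 min.
So from SUM the first move is to VLY.

VLY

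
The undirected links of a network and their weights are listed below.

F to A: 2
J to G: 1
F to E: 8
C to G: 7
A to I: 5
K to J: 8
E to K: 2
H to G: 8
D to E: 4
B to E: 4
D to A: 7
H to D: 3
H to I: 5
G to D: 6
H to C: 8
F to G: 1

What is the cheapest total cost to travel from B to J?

Candidate routes:
B–E–K–J: 4+2+8 = 14
B–E–D–A–F–G–J: 4+4+7+2+1+1 = 19
B–E–D–G–J: 4+4+6+1 = 15
Cheapest is B–E–K–J at 14.

14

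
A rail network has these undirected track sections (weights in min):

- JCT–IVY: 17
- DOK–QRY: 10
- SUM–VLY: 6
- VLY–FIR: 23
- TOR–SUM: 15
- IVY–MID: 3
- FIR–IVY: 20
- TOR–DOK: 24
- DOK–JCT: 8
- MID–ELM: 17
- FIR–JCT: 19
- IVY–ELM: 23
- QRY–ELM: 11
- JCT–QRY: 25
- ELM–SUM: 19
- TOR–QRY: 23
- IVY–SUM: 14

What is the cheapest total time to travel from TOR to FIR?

44 min

Settle nodes by increasing distance from TOR:
TOR: 0
SUM: 15  (via TOR)
VLY: 21  (via SUM)
QRY: 23  (via TOR)
DOK: 24  (via TOR)
IVY: 29  (via SUM)
MID: 32  (via IVY)
JCT: 32  (via DOK)
ELM: 34  (via SUM)
FIR: 44  (via VLY)
Shortest route: TOR → SUM → VLY → FIR = 44 min.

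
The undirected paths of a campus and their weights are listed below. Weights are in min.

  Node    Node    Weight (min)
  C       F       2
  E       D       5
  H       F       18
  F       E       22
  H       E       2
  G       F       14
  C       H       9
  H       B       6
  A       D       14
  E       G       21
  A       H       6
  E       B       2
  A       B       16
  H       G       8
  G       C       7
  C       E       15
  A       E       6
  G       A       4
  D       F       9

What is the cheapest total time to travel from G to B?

Running Dijkstra from G:
G: 0
A: 4  (via G)
C: 7  (via G)
H: 8  (via G)
F: 9  (via C)
E: 10  (via A)
B: 12  (via E)
Shortest route: G → A → E → B = 12 min.

12 min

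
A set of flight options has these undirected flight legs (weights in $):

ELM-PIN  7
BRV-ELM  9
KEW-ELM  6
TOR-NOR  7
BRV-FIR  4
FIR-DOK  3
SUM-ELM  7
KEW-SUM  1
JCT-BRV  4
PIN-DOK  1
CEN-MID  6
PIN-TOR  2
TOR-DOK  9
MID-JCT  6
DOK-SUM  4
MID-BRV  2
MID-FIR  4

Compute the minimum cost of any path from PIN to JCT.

$12

Running Dijkstra from PIN:
PIN: 0
DOK: 1  (via PIN)
TOR: 2  (via PIN)
FIR: 4  (via DOK)
SUM: 5  (via DOK)
KEW: 6  (via SUM)
ELM: 7  (via PIN)
MID: 8  (via FIR)
BRV: 8  (via FIR)
NOR: 9  (via TOR)
JCT: 12  (via BRV)
Shortest route: PIN–DOK–FIR–BRV–JCT = $12.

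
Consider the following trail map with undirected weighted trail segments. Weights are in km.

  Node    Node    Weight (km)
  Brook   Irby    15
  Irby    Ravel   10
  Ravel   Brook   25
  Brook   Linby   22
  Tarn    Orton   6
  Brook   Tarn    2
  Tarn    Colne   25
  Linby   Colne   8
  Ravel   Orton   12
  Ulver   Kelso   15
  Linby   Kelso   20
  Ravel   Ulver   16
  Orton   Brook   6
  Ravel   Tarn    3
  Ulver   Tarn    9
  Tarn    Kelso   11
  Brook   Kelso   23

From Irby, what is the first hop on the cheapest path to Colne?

Ravel

Compare a few routes:
Irby–Brook–Tarn–Colne: 15+2+25 = 42
Irby–Ravel–Tarn–Colne: 10+3+25 = 38
Cheapest is Irby–Ravel–Tarn–Colne at 38 km.
So from Irby the first move is to Ravel.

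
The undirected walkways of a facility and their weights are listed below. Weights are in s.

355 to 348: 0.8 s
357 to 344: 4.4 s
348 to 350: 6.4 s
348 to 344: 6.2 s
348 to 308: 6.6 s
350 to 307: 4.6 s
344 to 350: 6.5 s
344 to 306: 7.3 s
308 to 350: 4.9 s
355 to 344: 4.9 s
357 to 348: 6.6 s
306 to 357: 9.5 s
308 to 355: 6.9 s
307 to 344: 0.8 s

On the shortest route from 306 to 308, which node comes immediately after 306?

344

Compare a few routes:
306–344–355–308: 7.3+4.9+6.9 = 19.1
306–344–355–348–308: 7.3+4.9+0.8+6.6 = 19.6
306–344–307–350–308: 7.3+0.8+4.6+4.9 = 17.6
306–344–350–308: 7.3+6.5+4.9 = 18.7
Cheapest is 306–344–307–350–308 at 17.6 s.
So from 306 the first move is to 344.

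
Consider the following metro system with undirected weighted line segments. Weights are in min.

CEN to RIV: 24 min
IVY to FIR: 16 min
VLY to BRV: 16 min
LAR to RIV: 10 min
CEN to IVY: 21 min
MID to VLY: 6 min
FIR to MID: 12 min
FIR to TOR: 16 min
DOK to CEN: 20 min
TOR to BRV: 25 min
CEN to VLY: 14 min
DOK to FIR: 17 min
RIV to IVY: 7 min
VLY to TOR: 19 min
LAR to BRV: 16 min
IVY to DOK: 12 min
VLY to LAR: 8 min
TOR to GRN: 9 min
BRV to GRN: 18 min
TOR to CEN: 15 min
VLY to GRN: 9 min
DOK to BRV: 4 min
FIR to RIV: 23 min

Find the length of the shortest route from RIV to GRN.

27 min

Shortest distances from RIV:
RIV: 0
IVY: 7  (via RIV)
LAR: 10  (via RIV)
VLY: 18  (via LAR)
DOK: 19  (via IVY)
BRV: 23  (via DOK)
FIR: 23  (via RIV)
MID: 24  (via VLY)
CEN: 24  (via RIV)
GRN: 27  (via VLY)
Shortest route: RIV–LAR–VLY–GRN = 27 min.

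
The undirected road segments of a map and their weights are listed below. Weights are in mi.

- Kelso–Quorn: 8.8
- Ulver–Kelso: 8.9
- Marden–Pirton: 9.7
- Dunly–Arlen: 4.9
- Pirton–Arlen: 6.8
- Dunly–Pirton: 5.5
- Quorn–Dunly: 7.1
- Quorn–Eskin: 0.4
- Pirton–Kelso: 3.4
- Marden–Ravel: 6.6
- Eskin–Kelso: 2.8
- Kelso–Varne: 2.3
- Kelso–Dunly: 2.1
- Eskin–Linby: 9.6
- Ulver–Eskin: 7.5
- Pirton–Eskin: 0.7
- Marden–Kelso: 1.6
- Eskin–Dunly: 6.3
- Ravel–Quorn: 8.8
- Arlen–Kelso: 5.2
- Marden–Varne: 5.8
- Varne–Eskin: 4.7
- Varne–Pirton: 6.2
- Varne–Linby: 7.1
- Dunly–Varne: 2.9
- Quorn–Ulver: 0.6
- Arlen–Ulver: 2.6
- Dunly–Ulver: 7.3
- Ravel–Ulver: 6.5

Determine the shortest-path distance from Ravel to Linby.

Running Dijkstra from Ravel:
Ravel: 0
Ulver: 6.5  (via Ravel)
Marden: 6.6  (via Ravel)
Quorn: 7.1  (via Ulver)
Eskin: 7.5  (via Quorn)
Pirton: 8.2  (via Eskin)
Kelso: 8.2  (via Marden)
Arlen: 9.1  (via Ulver)
Dunly: 10.3  (via Kelso)
Varne: 10.5  (via Kelso)
Linby: 17.1  (via Eskin)
Shortest route: Ravel → Ulver → Quorn → Eskin → Linby = 17.1 mi.

17.1 mi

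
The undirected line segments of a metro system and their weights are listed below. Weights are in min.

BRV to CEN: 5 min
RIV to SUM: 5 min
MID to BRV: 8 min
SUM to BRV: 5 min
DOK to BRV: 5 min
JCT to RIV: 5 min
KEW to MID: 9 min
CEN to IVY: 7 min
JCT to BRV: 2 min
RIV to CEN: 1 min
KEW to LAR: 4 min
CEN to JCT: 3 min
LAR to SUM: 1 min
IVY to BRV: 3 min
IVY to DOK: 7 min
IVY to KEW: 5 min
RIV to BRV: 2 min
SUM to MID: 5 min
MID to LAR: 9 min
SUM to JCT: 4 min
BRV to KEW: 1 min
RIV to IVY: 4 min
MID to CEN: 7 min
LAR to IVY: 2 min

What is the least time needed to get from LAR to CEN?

Compare a few routes:
LAR - SUM - RIV - CEN: 1+5+1 = 7
LAR - SUM - JCT - CEN: 1+4+3 = 8
LAR - IVY - BRV - RIV - CEN: 2+3+2+1 = 8
Cheapest is LAR - SUM - RIV - CEN at 7 min.

7 min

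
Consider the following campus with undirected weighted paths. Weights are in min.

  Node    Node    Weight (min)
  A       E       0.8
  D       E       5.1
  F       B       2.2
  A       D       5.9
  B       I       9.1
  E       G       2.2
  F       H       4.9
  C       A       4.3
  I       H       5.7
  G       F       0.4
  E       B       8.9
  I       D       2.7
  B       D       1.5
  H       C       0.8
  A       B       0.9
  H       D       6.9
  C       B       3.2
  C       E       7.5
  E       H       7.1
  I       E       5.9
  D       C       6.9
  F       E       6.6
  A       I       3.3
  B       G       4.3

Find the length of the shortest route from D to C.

Candidate routes:
D–B–C: 1.5+3.2 = 4.7
D–B–A–C: 1.5+0.9+4.3 = 6.7
The minimum is 4.7 min via D–B–C.

4.7 min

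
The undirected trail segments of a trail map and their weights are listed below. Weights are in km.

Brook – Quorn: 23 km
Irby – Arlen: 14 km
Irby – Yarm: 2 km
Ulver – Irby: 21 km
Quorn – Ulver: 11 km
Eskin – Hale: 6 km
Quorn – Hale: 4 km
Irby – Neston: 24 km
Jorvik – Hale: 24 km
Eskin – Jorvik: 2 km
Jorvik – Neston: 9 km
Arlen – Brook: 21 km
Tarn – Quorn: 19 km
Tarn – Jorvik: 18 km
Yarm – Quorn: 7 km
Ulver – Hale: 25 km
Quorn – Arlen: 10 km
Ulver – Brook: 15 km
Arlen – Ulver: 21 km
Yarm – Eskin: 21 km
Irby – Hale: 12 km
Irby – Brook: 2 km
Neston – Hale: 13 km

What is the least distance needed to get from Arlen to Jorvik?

22 km

Settle nodes by increasing distance from Arlen:
Arlen: 0
Quorn: 10  (via Arlen)
Hale: 14  (via Quorn)
Irby: 14  (via Arlen)
Yarm: 16  (via Irby)
Brook: 16  (via Irby)
Eskin: 20  (via Hale)
Ulver: 21  (via Arlen)
Jorvik: 22  (via Eskin)
Shortest route: Arlen → Quorn → Hale → Eskin → Jorvik = 22 km.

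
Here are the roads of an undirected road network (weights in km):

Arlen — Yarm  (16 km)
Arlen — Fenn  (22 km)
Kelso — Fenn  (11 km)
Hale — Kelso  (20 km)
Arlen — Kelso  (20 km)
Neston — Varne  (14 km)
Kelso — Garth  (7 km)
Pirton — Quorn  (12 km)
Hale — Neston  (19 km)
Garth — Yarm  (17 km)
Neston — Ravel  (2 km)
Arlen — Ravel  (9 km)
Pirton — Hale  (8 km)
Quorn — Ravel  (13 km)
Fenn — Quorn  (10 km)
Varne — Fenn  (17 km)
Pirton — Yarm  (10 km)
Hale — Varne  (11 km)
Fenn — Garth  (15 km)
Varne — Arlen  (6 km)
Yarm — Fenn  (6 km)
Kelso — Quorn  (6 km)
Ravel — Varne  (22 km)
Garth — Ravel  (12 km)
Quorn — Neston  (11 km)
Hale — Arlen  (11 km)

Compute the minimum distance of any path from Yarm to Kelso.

17 km

Running Dijkstra from Yarm:
Yarm: 0
Fenn: 6  (via Yarm)
Pirton: 10  (via Yarm)
Arlen: 16  (via Yarm)
Quorn: 16  (via Fenn)
Kelso: 17  (via Fenn)
Shortest route: Yarm–Fenn–Kelso = 17 km.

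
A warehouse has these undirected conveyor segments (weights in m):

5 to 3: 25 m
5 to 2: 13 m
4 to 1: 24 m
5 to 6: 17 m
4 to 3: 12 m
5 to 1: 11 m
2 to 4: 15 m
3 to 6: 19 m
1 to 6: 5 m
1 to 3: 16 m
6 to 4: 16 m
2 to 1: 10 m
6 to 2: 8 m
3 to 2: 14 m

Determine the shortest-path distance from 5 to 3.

Shortest distances from 5:
5: 0
1: 11  (via 5)
2: 13  (via 5)
6: 16  (via 1)
3: 25  (via 5)
Shortest route: 5 → 3 = 25 m.

25 m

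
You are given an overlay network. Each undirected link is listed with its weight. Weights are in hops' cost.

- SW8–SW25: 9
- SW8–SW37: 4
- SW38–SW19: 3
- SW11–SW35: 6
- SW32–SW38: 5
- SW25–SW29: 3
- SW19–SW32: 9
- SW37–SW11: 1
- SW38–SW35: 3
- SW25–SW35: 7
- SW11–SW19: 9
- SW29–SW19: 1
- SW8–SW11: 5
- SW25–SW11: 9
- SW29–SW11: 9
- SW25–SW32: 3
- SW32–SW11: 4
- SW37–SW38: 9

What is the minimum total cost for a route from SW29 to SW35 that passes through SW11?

15 hops' cost

Shortest SW29→SW11: SW29–SW11 = 9
Shortest SW11→SW35: SW11–SW35 = 6
Total via SW11: 9 + 6 = 15 hops' cost.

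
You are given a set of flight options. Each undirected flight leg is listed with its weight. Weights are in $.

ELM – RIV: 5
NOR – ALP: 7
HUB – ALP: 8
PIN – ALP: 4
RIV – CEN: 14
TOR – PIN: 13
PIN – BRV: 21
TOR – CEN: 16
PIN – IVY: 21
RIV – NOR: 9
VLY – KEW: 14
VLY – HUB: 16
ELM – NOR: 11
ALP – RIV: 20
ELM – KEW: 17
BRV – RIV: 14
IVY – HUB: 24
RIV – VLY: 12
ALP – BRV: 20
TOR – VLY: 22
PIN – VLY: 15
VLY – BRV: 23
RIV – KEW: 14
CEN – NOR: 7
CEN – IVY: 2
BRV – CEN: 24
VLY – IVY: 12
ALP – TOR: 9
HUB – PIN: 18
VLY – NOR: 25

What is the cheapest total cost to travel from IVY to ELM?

Shortest distances from IVY:
IVY: 0
CEN: 2  (via IVY)
NOR: 9  (via CEN)
VLY: 12  (via IVY)
ALP: 16  (via NOR)
RIV: 16  (via CEN)
TOR: 18  (via CEN)
ELM: 20  (via NOR)
Shortest route: IVY → CEN → NOR → ELM = $20.

$20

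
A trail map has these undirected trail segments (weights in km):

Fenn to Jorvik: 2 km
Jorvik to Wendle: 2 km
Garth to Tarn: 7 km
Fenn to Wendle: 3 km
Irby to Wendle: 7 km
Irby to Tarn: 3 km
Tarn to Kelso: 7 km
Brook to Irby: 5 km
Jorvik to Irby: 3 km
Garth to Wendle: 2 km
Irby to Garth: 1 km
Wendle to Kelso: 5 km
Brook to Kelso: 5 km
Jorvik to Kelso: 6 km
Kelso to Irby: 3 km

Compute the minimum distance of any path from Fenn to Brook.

Enumerating some paths:
Fenn - Wendle - Garth - Irby - Brook: 3+2+1+5 = 11
Fenn - Jorvik - Wendle - Garth - Irby - Brook: 2+2+2+1+5 = 12
Fenn - Jorvik - Irby - Brook: 2+3+5 = 10
Cheapest is Fenn - Jorvik - Irby - Brook at 10 km.

10 km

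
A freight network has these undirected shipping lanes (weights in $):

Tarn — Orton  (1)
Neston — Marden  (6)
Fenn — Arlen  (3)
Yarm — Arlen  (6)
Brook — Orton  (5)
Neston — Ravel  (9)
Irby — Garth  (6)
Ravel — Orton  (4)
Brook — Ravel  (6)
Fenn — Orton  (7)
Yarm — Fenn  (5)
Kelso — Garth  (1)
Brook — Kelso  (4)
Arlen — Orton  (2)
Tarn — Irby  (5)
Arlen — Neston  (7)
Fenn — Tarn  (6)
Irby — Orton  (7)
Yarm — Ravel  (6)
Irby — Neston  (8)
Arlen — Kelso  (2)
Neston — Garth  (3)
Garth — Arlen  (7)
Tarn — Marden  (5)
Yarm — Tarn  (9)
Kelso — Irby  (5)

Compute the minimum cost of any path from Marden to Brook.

Enumerating some paths:
Marden - Tarn - Orton - Arlen - Kelso - Brook: 5+1+2+2+4 = 14
Marden - Tarn - Orton - Brook: 5+1+5 = 11
Marden - Neston - Garth - Kelso - Brook: 6+3+1+4 = 14
The minimum is $11 via Marden - Tarn - Orton - Brook.

$11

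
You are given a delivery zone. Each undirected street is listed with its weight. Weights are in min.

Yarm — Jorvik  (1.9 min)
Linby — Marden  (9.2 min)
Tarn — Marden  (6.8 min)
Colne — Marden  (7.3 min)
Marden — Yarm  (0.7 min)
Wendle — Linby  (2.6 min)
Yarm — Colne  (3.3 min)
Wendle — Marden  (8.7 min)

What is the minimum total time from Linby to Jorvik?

11.8 min

Settle nodes by increasing distance from Linby:
Linby: 0
Wendle: 2.6  (via Linby)
Marden: 9.2  (via Linby)
Yarm: 9.9  (via Marden)
Jorvik: 11.8  (via Yarm)
Shortest route: Linby → Marden → Yarm → Jorvik = 11.8 min.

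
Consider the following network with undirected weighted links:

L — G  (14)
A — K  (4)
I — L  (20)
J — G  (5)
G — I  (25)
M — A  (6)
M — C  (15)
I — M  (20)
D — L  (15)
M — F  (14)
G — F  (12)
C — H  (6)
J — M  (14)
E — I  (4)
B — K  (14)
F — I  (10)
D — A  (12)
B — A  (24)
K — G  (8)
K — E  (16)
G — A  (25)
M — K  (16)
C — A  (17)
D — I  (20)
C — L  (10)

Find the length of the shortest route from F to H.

35

Running Dijkstra from F:
F: 0
I: 10  (via F)
G: 12  (via F)
E: 14  (via I)
M: 14  (via F)
J: 17  (via G)
A: 20  (via M)
K: 20  (via G)
L: 26  (via G)
C: 29  (via M)
D: 30  (via I)
B: 34  (via K)
H: 35  (via C)
Shortest route: F → M → C → H = 35.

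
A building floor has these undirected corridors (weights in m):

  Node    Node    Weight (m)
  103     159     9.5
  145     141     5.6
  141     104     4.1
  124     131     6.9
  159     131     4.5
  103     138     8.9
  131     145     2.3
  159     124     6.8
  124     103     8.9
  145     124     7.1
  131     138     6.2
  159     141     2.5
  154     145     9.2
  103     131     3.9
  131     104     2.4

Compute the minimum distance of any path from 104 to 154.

Running Dijkstra from 104:
104: 0
131: 2.4  (via 104)
141: 4.1  (via 104)
145: 4.7  (via 131)
103: 6.3  (via 131)
159: 6.6  (via 141)
138: 8.6  (via 131)
124: 9.3  (via 131)
154: 13.9  (via 145)
Shortest route: 104 → 131 → 145 → 154 = 13.9 m.

13.9 m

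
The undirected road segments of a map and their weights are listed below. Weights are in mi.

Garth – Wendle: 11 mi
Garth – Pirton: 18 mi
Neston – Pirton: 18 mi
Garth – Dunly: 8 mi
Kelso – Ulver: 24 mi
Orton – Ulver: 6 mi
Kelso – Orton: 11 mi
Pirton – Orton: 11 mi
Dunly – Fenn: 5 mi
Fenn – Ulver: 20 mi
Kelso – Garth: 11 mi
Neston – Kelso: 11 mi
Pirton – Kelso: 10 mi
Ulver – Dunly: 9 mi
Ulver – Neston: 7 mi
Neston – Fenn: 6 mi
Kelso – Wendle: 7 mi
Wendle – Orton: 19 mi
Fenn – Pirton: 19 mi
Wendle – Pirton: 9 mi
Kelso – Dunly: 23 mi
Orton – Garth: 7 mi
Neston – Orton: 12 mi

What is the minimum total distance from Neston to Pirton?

Enumerating some paths:
Neston - Orton - Pirton: 12+11 = 23
Neston - Kelso - Pirton: 11+10 = 21
Neston - Pirton: 18 = 18
Neston - Ulver - Orton - Pirton: 7+6+11 = 24
The minimum is 18 mi via Neston - Pirton.

18 mi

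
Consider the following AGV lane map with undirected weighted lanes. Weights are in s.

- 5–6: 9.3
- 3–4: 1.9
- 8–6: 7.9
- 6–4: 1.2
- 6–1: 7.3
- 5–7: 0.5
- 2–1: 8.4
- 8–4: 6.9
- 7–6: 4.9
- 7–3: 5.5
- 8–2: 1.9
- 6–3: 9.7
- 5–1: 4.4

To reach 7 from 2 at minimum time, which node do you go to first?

1

Compare a few routes:
2 - 8 - 6 - 7: 1.9+7.9+4.9 = 14.7
2 - 1 - 5 - 7: 8.4+4.4+0.5 = 13.3
The minimum is 13.3 s via 2 - 1 - 5 - 7.
So from 2 the first move is to 1.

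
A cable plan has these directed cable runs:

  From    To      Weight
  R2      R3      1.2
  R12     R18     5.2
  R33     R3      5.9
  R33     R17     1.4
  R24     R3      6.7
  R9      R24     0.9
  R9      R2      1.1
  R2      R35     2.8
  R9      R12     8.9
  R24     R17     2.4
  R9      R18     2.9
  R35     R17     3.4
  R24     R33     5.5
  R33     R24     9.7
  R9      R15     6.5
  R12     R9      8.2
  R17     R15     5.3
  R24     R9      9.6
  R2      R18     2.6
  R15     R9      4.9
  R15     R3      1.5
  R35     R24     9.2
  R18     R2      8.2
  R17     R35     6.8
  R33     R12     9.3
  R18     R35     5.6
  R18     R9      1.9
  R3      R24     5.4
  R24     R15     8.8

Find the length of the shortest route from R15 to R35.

Running Dijkstra from R15:
R15: 0
R3: 1.5  (via R15)
R9: 4.9  (via R15)
R24: 5.8  (via R9)
R2: 6  (via R9)
R18: 7.8  (via R9)
R17: 8.2  (via R24)
R35: 8.8  (via R2)
Shortest route: R15 → R9 → R2 → R35 = 8.8.

8.8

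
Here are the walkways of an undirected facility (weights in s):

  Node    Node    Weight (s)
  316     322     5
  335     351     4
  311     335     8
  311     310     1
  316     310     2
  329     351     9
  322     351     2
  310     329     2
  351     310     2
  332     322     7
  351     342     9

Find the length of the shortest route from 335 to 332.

13 s

Shortest distances from 335:
335: 0
351: 4  (via 335)
310: 6  (via 351)
322: 6  (via 351)
311: 7  (via 310)
329: 8  (via 310)
316: 8  (via 310)
342: 13  (via 351)
332: 13  (via 322)
Shortest route: 335–351–322–332 = 13 s.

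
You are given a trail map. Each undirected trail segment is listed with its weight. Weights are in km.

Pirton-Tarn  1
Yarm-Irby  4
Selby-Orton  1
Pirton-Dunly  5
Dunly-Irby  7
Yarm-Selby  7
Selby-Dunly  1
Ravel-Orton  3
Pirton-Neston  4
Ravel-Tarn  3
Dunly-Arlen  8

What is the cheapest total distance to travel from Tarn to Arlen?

Settle nodes by increasing distance from Tarn:
Tarn: 0
Pirton: 1  (via Tarn)
Ravel: 3  (via Tarn)
Neston: 5  (via Pirton)
Orton: 6  (via Ravel)
Dunly: 6  (via Pirton)
Selby: 7  (via Orton)
Irby: 13  (via Dunly)
Arlen: 14  (via Dunly)
Shortest route: Tarn → Pirton → Dunly → Arlen = 14 km.

14 km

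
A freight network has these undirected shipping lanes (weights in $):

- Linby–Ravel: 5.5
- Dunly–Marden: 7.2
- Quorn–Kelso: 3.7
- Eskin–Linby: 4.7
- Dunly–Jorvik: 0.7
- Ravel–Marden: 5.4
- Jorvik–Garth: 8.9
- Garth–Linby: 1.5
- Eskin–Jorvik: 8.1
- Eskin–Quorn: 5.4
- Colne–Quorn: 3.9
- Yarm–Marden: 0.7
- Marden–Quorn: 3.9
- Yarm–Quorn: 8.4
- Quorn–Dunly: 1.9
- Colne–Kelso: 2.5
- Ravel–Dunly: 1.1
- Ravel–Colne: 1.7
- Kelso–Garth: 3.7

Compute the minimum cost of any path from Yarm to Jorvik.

Settle nodes by increasing distance from Yarm:
Yarm: 0
Marden: 0.7  (via Yarm)
Quorn: 4.6  (via Marden)
Ravel: 6.1  (via Marden)
Dunly: 6.5  (via Quorn)
Jorvik: 7.2  (via Dunly)
Shortest route: Yarm → Marden → Quorn → Dunly → Jorvik = $7.2.

$7.2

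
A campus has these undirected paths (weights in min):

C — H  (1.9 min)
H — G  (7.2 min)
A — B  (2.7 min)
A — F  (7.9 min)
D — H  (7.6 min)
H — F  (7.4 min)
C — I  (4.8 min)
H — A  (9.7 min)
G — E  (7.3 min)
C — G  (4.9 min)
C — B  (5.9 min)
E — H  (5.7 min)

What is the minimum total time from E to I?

12.4 min

Candidate routes:
E - G - C - I: 7.3+4.9+4.8 = 17
E - H - C - I: 5.7+1.9+4.8 = 12.4
The minimum is 12.4 min via E - H - C - I.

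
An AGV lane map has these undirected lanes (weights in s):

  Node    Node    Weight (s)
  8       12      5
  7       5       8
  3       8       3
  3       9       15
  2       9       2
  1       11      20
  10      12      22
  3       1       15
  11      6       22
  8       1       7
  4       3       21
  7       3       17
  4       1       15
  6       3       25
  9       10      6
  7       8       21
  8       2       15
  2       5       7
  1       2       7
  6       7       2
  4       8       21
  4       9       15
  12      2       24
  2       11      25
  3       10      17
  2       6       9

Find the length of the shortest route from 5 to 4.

24 s

Running Dijkstra from 5:
5: 0
2: 7  (via 5)
7: 8  (via 5)
9: 9  (via 2)
6: 10  (via 7)
1: 14  (via 2)
10: 15  (via 9)
8: 21  (via 1)
3: 24  (via 9)
4: 24  (via 9)
Shortest route: 5–2–9–4 = 24 s.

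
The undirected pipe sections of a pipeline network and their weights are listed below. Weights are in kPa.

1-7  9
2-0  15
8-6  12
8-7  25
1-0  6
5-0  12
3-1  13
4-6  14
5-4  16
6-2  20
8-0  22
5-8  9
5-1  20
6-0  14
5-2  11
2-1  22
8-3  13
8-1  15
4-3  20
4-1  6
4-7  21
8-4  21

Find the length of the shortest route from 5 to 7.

Shortest distances from 5:
5: 0
8: 9  (via 5)
2: 11  (via 5)
0: 12  (via 5)
4: 16  (via 5)
1: 18  (via 0)
6: 21  (via 8)
3: 22  (via 8)
7: 27  (via 1)
Shortest route: 5–0–1–7 = 27 kPa.

27 kPa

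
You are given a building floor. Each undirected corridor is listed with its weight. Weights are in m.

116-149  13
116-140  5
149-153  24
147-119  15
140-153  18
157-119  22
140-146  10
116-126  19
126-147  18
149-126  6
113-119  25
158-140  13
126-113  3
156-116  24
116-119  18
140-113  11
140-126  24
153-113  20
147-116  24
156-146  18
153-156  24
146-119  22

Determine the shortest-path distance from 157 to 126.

50 m

Enumerating some paths:
157 - 119 - 113 - 126: 22+25+3 = 50
157 - 119 - 116 - 126: 22+18+19 = 59
157 - 119 - 147 - 126: 22+15+18 = 55
The minimum is 50 m via 157 - 119 - 113 - 126.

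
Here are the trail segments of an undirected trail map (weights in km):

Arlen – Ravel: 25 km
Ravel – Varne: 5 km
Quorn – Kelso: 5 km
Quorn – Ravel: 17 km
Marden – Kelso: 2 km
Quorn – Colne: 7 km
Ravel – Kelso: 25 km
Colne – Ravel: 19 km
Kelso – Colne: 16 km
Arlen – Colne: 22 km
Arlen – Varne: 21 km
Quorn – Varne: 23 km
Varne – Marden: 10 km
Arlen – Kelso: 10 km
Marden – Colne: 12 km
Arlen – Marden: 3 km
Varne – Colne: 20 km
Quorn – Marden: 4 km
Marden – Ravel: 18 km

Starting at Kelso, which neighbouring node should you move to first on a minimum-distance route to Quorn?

Compare a few routes:
Kelso - Quorn: 5 = 5
Kelso - Marden - Quorn: 2+4 = 6
Cheapest is Kelso - Quorn at 5 km.
So from Kelso the first move is to Quorn.

Quorn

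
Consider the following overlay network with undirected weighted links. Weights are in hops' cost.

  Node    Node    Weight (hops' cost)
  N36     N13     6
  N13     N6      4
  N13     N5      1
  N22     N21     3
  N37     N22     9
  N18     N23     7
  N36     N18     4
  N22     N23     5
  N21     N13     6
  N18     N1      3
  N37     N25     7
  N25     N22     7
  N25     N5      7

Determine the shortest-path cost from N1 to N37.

Compare a few routes:
N1 - N18 - N23 - N22 - N25 - N37: 3+7+5+7+7 = 29
N1 - N18 - N36 - N13 - N5 - N25 - N37: 3+4+6+1+7+7 = 28
N1 - N18 - N23 - N22 - N37: 3+7+5+9 = 24
N1 - N18 - N36 - N13 - N21 - N22 - N37: 3+4+6+6+3+9 = 31
Cheapest is N1 - N18 - N23 - N22 - N37 at 24 hops' cost.

24 hops' cost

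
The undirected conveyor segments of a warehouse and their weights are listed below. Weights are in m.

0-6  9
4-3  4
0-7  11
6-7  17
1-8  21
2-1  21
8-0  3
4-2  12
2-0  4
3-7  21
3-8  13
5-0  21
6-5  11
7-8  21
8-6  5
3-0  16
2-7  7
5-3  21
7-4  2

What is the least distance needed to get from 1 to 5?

Candidate routes:
1–8–6–5: 21+5+11 = 37
1–2–0–8–6–5: 21+4+3+5+11 = 44
The minimum is 37 m via 1–8–6–5.

37 m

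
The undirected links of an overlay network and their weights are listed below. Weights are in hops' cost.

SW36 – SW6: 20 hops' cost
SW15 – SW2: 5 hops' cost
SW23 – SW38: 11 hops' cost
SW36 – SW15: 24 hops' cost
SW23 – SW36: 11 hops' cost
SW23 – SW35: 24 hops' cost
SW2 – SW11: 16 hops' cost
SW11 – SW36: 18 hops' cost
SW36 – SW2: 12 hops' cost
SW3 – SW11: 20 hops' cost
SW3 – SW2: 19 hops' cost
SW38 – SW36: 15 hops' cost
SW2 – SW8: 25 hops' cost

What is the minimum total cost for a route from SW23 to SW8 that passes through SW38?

Best SW23 to SW38: SW23–SW38 costing 11
Best SW38 to SW8: SW38–SW36–SW2–SW8 costing 52
Total via SW38: 11 + 52 = 63 hops' cost.

63 hops' cost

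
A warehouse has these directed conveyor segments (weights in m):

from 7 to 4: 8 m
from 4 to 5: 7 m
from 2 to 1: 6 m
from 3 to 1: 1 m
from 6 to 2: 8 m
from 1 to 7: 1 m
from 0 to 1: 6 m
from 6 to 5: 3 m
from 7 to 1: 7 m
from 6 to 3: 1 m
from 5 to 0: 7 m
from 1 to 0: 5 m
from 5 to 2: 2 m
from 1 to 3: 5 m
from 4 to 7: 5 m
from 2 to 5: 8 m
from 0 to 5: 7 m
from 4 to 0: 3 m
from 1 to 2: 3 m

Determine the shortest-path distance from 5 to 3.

Candidate routes:
5 → 2 → 1 → 3: 2+6+5 = 13
5 → 0 → 1 → 3: 7+6+5 = 18
Cheapest is 5 → 2 → 1 → 3 at 13 m.

13 m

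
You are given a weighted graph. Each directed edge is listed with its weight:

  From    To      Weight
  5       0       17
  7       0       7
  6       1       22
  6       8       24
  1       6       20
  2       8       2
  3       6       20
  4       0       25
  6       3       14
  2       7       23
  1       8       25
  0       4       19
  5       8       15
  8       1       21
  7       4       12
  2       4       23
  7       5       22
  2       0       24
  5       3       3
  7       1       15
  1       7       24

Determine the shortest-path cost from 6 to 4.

58

Candidate routes:
6 → 1 → 7 → 0 → 4: 22+24+7+19 = 72
6 → 8 → 1 → 7 → 4: 24+21+24+12 = 81
6 → 1 → 7 → 4: 22+24+12 = 58
The minimum is 58 via 6 → 1 → 7 → 4.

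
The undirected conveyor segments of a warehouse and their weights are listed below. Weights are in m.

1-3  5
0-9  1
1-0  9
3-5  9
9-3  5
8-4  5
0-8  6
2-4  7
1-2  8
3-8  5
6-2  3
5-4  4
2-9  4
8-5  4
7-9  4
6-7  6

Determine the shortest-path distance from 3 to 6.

12 m

Compare a few routes:
3 → 9 → 7 → 6: 5+4+6 = 15
3 → 8 → 0 → 9 → 2 → 6: 5+6+1+4+3 = 19
3 → 1 → 2 → 6: 5+8+3 = 16
3 → 9 → 2 → 6: 5+4+3 = 12
The minimum is 12 m via 3 → 9 → 2 → 6.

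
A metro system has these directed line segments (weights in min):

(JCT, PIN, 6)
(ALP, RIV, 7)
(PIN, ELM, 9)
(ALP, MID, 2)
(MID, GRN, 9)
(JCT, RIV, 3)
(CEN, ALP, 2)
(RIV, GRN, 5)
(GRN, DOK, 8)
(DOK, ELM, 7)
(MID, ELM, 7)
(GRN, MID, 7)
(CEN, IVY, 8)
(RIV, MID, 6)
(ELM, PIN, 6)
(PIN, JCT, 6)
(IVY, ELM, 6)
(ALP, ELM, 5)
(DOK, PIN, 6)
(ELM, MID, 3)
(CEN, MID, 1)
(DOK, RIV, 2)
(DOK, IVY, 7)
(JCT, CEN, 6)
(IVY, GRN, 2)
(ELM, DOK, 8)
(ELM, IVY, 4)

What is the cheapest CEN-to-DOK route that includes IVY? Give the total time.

Best CEN to IVY: CEN → IVY costing 8
Shortest IVY→DOK: IVY → GRN → DOK = 10
Total via IVY: 8 + 10 = 18 min.

18 min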